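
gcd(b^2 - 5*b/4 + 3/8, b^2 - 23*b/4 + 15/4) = b - 3/4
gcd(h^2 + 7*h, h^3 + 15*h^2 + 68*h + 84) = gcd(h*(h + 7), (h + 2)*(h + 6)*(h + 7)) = h + 7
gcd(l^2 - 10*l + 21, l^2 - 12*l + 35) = l - 7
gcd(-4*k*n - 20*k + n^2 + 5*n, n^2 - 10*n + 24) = 1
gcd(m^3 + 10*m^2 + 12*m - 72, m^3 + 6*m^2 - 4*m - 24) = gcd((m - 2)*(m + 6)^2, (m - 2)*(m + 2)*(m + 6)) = m^2 + 4*m - 12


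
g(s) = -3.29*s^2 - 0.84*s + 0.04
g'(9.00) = -60.06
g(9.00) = -274.01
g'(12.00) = -79.80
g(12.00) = -483.80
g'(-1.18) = 6.92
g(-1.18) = -3.55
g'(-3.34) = 21.14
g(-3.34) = -33.86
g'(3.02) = -20.71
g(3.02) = -32.50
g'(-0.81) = 4.49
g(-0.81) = -1.44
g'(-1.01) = 5.81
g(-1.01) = -2.47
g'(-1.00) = 5.74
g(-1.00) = -2.41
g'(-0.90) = 5.08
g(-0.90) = -1.87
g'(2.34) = -16.24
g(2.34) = -19.94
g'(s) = -6.58*s - 0.84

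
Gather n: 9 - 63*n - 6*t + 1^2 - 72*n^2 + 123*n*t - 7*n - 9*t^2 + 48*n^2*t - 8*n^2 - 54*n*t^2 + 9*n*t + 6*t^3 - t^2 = n^2*(48*t - 80) + n*(-54*t^2 + 132*t - 70) + 6*t^3 - 10*t^2 - 6*t + 10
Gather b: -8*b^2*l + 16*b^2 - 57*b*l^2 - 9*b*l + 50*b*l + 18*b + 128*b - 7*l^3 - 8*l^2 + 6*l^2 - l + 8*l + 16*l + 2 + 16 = b^2*(16 - 8*l) + b*(-57*l^2 + 41*l + 146) - 7*l^3 - 2*l^2 + 23*l + 18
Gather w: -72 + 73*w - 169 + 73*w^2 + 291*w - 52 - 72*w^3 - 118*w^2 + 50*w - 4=-72*w^3 - 45*w^2 + 414*w - 297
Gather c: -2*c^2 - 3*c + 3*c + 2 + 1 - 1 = 2 - 2*c^2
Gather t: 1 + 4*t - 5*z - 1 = 4*t - 5*z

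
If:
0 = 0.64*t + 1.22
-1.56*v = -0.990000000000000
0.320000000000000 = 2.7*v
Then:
No Solution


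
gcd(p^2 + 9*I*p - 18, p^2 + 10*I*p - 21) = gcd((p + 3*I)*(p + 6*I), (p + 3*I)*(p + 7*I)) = p + 3*I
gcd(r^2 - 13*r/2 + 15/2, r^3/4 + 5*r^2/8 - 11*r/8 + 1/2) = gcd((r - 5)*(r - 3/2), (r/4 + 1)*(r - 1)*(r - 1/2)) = 1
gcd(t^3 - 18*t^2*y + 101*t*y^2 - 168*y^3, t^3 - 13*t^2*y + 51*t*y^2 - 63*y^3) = t^2 - 10*t*y + 21*y^2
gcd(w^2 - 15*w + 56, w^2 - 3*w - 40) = w - 8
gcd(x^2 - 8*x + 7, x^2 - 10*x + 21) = x - 7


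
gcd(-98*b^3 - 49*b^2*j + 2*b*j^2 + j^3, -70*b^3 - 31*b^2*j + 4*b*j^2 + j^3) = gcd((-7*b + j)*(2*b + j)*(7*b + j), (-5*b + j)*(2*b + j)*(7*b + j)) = 14*b^2 + 9*b*j + j^2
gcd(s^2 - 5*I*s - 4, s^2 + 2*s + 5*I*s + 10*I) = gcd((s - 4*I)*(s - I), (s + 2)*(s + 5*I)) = 1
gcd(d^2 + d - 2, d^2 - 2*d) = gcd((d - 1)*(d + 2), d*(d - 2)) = 1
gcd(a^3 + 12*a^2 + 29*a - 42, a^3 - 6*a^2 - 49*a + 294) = a + 7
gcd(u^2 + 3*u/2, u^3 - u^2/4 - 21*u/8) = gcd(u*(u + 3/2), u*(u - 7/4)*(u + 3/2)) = u^2 + 3*u/2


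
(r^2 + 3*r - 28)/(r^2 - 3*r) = (r^2 + 3*r - 28)/(r*(r - 3))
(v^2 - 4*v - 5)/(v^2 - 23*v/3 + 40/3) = 3*(v + 1)/(3*v - 8)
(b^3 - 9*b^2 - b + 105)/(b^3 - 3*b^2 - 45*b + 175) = (b^2 - 4*b - 21)/(b^2 + 2*b - 35)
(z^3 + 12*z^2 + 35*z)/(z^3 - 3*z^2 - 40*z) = (z + 7)/(z - 8)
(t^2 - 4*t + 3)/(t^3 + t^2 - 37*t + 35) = (t - 3)/(t^2 + 2*t - 35)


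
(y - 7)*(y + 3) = y^2 - 4*y - 21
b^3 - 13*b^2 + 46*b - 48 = (b - 8)*(b - 3)*(b - 2)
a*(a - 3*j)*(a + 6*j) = a^3 + 3*a^2*j - 18*a*j^2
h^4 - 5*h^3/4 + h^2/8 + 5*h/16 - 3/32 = (h - 3/4)*(h - 1/2)^2*(h + 1/2)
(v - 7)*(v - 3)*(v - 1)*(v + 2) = v^4 - 9*v^3 + 9*v^2 + 41*v - 42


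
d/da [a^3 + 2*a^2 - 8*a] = 3*a^2 + 4*a - 8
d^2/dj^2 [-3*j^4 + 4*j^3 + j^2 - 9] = -36*j^2 + 24*j + 2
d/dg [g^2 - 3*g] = 2*g - 3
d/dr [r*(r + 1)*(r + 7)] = 3*r^2 + 16*r + 7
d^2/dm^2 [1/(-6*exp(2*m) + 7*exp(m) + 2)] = (2*(12*exp(m) - 7)^2*exp(m) + (24*exp(m) - 7)*(-6*exp(2*m) + 7*exp(m) + 2))*exp(m)/(-6*exp(2*m) + 7*exp(m) + 2)^3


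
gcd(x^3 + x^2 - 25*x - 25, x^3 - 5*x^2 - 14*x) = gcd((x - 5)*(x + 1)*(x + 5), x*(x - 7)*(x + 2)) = 1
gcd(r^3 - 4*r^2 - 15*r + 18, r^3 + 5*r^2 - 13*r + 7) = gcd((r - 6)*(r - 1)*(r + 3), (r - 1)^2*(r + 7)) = r - 1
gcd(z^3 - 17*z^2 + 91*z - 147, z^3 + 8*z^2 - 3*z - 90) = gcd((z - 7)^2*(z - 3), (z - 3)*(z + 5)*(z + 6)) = z - 3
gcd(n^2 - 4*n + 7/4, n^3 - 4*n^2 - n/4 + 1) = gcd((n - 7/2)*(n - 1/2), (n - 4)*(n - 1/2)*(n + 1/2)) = n - 1/2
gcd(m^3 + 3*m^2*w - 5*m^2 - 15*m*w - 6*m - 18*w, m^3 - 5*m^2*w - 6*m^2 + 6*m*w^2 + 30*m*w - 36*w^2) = m - 6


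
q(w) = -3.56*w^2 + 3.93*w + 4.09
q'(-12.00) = 89.37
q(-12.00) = -555.71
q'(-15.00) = 110.73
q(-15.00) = -855.86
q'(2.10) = -11.02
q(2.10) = -3.36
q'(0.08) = 3.36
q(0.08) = 4.38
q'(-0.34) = 6.35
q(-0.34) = 2.34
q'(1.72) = -8.32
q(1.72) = 0.32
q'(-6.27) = 48.57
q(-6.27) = -160.51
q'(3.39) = -20.21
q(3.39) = -23.50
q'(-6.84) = 52.63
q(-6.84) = -189.35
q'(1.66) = -7.89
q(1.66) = 0.80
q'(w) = 3.93 - 7.12*w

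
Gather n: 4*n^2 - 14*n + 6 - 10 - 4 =4*n^2 - 14*n - 8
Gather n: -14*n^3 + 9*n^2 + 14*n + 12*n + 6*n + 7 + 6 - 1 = -14*n^3 + 9*n^2 + 32*n + 12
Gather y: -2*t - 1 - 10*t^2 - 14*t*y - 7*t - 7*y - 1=-10*t^2 - 9*t + y*(-14*t - 7) - 2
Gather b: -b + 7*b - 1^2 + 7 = 6*b + 6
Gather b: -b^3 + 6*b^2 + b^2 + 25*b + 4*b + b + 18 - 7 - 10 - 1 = -b^3 + 7*b^2 + 30*b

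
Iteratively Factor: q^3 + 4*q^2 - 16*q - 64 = (q + 4)*(q^2 - 16) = (q + 4)^2*(q - 4)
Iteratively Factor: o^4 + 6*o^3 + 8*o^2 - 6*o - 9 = (o - 1)*(o^3 + 7*o^2 + 15*o + 9) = (o - 1)*(o + 3)*(o^2 + 4*o + 3) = (o - 1)*(o + 3)^2*(o + 1)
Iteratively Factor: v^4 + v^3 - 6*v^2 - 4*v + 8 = (v + 2)*(v^3 - v^2 - 4*v + 4) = (v - 2)*(v + 2)*(v^2 + v - 2) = (v - 2)*(v + 2)^2*(v - 1)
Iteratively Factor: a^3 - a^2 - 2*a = (a - 2)*(a^2 + a) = a*(a - 2)*(a + 1)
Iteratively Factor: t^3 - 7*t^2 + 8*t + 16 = (t - 4)*(t^2 - 3*t - 4) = (t - 4)^2*(t + 1)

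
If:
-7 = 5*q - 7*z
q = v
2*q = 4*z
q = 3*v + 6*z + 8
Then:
No Solution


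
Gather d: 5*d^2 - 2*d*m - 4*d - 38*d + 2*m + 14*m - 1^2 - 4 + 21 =5*d^2 + d*(-2*m - 42) + 16*m + 16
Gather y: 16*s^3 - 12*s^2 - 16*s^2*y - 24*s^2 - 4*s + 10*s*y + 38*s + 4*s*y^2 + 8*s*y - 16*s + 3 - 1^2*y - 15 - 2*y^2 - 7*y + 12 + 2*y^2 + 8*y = 16*s^3 - 36*s^2 + 4*s*y^2 + 18*s + y*(-16*s^2 + 18*s)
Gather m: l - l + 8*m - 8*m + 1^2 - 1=0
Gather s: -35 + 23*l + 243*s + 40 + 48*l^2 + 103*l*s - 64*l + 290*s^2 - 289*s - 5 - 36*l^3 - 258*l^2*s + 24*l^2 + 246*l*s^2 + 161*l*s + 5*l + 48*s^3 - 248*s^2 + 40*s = -36*l^3 + 72*l^2 - 36*l + 48*s^3 + s^2*(246*l + 42) + s*(-258*l^2 + 264*l - 6)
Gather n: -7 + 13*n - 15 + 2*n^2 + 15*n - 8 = 2*n^2 + 28*n - 30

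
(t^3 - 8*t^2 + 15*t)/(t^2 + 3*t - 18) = t*(t - 5)/(t + 6)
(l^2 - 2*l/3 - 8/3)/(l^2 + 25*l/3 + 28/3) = (l - 2)/(l + 7)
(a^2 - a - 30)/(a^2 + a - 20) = (a - 6)/(a - 4)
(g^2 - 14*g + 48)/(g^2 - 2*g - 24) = (g - 8)/(g + 4)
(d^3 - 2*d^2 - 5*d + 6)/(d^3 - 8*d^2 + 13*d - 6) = (d^2 - d - 6)/(d^2 - 7*d + 6)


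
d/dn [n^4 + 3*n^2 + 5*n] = 4*n^3 + 6*n + 5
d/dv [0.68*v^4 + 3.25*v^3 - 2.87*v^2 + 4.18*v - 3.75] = 2.72*v^3 + 9.75*v^2 - 5.74*v + 4.18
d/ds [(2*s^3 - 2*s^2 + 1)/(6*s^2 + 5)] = 2*s*(6*s^3 + 15*s - 16)/(36*s^4 + 60*s^2 + 25)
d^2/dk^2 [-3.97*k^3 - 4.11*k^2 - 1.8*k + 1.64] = -23.82*k - 8.22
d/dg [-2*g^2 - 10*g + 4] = -4*g - 10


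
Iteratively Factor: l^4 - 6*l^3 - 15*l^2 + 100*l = (l - 5)*(l^3 - l^2 - 20*l) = (l - 5)*(l + 4)*(l^2 - 5*l) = (l - 5)^2*(l + 4)*(l)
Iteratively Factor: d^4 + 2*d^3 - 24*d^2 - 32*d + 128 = (d + 4)*(d^3 - 2*d^2 - 16*d + 32) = (d - 2)*(d + 4)*(d^2 - 16) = (d - 2)*(d + 4)^2*(d - 4)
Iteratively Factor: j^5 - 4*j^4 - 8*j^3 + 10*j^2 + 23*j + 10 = (j + 1)*(j^4 - 5*j^3 - 3*j^2 + 13*j + 10) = (j + 1)^2*(j^3 - 6*j^2 + 3*j + 10) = (j - 2)*(j + 1)^2*(j^2 - 4*j - 5) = (j - 2)*(j + 1)^3*(j - 5)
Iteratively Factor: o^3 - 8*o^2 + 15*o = (o)*(o^2 - 8*o + 15) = o*(o - 5)*(o - 3)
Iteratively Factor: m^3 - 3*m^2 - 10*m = (m + 2)*(m^2 - 5*m) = (m - 5)*(m + 2)*(m)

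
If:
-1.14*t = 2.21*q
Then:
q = -0.515837104072398*t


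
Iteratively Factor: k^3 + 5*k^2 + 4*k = (k + 4)*(k^2 + k) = k*(k + 4)*(k + 1)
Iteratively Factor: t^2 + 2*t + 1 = (t + 1)*(t + 1)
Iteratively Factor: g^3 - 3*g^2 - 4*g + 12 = (g + 2)*(g^2 - 5*g + 6) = (g - 2)*(g + 2)*(g - 3)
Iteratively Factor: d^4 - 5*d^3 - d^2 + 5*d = (d + 1)*(d^3 - 6*d^2 + 5*d) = (d - 5)*(d + 1)*(d^2 - d) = d*(d - 5)*(d + 1)*(d - 1)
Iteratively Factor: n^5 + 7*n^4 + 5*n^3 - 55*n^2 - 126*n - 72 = (n + 4)*(n^4 + 3*n^3 - 7*n^2 - 27*n - 18) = (n + 3)*(n + 4)*(n^3 - 7*n - 6) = (n + 1)*(n + 3)*(n + 4)*(n^2 - n - 6) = (n + 1)*(n + 2)*(n + 3)*(n + 4)*(n - 3)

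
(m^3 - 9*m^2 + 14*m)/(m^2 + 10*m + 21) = m*(m^2 - 9*m + 14)/(m^2 + 10*m + 21)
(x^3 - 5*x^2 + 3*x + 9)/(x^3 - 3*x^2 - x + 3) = (x - 3)/(x - 1)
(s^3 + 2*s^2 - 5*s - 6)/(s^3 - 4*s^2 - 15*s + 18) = (s^2 - s - 2)/(s^2 - 7*s + 6)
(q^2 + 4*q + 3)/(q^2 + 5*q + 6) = (q + 1)/(q + 2)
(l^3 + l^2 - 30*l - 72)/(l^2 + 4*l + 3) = (l^2 - 2*l - 24)/(l + 1)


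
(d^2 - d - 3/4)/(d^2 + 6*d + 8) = (d^2 - d - 3/4)/(d^2 + 6*d + 8)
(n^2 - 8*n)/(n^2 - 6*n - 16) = n/(n + 2)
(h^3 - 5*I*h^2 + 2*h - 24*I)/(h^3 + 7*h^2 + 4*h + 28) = (h^2 - 7*I*h - 12)/(h^2 + h*(7 - 2*I) - 14*I)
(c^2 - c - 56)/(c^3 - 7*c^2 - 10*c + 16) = (c + 7)/(c^2 + c - 2)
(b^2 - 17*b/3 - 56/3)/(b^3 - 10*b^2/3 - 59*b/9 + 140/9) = 3*(b - 8)/(3*b^2 - 17*b + 20)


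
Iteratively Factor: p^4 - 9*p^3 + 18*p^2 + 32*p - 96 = (p - 3)*(p^3 - 6*p^2 + 32) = (p - 3)*(p + 2)*(p^2 - 8*p + 16) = (p - 4)*(p - 3)*(p + 2)*(p - 4)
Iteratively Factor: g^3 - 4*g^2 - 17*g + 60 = (g - 5)*(g^2 + g - 12) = (g - 5)*(g + 4)*(g - 3)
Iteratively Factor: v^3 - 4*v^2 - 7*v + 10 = (v - 1)*(v^2 - 3*v - 10) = (v - 5)*(v - 1)*(v + 2)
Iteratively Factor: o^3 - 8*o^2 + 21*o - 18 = (o - 3)*(o^2 - 5*o + 6) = (o - 3)*(o - 2)*(o - 3)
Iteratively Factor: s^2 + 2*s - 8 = (s - 2)*(s + 4)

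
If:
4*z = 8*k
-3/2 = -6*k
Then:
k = 1/4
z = 1/2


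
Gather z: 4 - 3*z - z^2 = -z^2 - 3*z + 4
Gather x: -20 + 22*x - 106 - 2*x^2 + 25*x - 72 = -2*x^2 + 47*x - 198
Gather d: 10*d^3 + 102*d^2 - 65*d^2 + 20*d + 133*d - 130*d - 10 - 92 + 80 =10*d^3 + 37*d^2 + 23*d - 22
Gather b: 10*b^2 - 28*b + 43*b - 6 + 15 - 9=10*b^2 + 15*b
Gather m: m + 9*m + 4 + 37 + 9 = 10*m + 50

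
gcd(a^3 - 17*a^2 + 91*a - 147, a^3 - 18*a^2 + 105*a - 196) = a^2 - 14*a + 49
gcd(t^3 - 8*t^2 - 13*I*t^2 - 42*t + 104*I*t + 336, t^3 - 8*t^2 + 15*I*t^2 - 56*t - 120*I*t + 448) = t - 8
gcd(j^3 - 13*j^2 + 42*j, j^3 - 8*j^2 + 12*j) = j^2 - 6*j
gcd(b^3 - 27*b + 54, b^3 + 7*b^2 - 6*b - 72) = b^2 + 3*b - 18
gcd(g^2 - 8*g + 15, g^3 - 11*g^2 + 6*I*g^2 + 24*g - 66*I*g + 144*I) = g - 3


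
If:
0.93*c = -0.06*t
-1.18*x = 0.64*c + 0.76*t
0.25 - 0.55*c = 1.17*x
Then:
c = 0.02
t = -0.33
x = 0.20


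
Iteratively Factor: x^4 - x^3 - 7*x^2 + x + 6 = (x - 1)*(x^3 - 7*x - 6) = (x - 1)*(x + 1)*(x^2 - x - 6) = (x - 1)*(x + 1)*(x + 2)*(x - 3)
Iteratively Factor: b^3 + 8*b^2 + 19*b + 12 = (b + 1)*(b^2 + 7*b + 12) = (b + 1)*(b + 4)*(b + 3)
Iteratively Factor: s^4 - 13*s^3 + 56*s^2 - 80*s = (s - 5)*(s^3 - 8*s^2 + 16*s) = (s - 5)*(s - 4)*(s^2 - 4*s) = s*(s - 5)*(s - 4)*(s - 4)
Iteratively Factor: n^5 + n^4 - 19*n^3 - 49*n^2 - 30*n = (n + 2)*(n^4 - n^3 - 17*n^2 - 15*n) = n*(n + 2)*(n^3 - n^2 - 17*n - 15) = n*(n + 2)*(n + 3)*(n^2 - 4*n - 5) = n*(n + 1)*(n + 2)*(n + 3)*(n - 5)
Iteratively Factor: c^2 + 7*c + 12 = (c + 3)*(c + 4)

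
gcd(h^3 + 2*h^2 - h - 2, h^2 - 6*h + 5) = h - 1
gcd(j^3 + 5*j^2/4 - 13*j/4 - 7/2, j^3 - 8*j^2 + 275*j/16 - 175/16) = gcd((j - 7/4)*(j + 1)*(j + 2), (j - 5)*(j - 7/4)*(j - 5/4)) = j - 7/4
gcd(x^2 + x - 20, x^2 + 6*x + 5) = x + 5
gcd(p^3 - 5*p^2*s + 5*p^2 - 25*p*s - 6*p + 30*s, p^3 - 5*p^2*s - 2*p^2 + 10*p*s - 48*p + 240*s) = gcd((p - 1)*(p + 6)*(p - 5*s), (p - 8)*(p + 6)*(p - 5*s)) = p^2 - 5*p*s + 6*p - 30*s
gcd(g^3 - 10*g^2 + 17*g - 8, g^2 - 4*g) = 1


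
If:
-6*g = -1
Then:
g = 1/6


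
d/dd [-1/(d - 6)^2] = 2/(d - 6)^3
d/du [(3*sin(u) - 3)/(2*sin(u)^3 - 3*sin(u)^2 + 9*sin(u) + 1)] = 3*(-4*sin(u)^3 + 9*sin(u)^2 - 6*sin(u) + 10)*cos(u)/(2*sin(u)^3 - 3*sin(u)^2 + 9*sin(u) + 1)^2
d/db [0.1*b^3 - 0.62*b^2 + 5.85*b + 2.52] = 0.3*b^2 - 1.24*b + 5.85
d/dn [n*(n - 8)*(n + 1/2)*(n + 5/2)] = 4*n^3 - 15*n^2 - 91*n/2 - 10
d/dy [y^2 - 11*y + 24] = 2*y - 11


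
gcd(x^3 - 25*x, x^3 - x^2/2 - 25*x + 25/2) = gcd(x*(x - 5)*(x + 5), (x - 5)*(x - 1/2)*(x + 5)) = x^2 - 25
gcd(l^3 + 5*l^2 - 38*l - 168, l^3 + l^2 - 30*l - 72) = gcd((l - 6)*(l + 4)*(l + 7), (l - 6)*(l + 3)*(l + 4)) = l^2 - 2*l - 24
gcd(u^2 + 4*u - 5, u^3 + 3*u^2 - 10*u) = u + 5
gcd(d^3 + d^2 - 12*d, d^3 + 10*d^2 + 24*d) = d^2 + 4*d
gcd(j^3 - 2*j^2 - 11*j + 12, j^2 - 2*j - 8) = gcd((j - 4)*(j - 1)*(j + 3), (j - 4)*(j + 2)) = j - 4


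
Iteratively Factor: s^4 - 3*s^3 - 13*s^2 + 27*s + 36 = (s - 4)*(s^3 + s^2 - 9*s - 9) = (s - 4)*(s - 3)*(s^2 + 4*s + 3) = (s - 4)*(s - 3)*(s + 3)*(s + 1)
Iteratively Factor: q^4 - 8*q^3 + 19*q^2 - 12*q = (q - 3)*(q^3 - 5*q^2 + 4*q) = (q - 3)*(q - 1)*(q^2 - 4*q) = (q - 4)*(q - 3)*(q - 1)*(q)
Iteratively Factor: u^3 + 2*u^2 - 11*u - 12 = (u + 1)*(u^2 + u - 12) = (u + 1)*(u + 4)*(u - 3)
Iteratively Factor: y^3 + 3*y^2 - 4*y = (y + 4)*(y^2 - y) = y*(y + 4)*(y - 1)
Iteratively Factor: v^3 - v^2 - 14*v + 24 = (v + 4)*(v^2 - 5*v + 6) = (v - 2)*(v + 4)*(v - 3)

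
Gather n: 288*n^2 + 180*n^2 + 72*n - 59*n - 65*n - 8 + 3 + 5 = 468*n^2 - 52*n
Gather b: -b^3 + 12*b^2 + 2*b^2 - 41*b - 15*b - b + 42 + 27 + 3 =-b^3 + 14*b^2 - 57*b + 72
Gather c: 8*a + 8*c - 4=8*a + 8*c - 4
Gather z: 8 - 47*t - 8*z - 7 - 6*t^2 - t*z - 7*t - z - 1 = -6*t^2 - 54*t + z*(-t - 9)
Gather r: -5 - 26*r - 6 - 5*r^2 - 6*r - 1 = -5*r^2 - 32*r - 12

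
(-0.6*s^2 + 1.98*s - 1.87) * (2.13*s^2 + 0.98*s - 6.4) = -1.278*s^4 + 3.6294*s^3 + 1.7973*s^2 - 14.5046*s + 11.968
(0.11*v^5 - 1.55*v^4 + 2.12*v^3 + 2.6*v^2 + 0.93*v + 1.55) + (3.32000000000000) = 0.11*v^5 - 1.55*v^4 + 2.12*v^3 + 2.6*v^2 + 0.93*v + 4.87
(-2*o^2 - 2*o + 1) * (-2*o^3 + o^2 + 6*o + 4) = 4*o^5 + 2*o^4 - 16*o^3 - 19*o^2 - 2*o + 4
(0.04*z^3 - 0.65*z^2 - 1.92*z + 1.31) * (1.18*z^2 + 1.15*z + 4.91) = 0.0472*z^5 - 0.721*z^4 - 2.8167*z^3 - 3.8537*z^2 - 7.9207*z + 6.4321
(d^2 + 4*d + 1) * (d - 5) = d^3 - d^2 - 19*d - 5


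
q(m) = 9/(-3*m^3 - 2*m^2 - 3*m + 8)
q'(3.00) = 0.09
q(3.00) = -0.09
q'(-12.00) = 0.00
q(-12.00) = 0.00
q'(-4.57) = 0.02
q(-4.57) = 0.03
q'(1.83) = 0.71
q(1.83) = -0.40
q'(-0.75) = 0.42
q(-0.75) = 0.87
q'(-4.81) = 0.02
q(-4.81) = 0.03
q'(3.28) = 0.06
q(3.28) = -0.07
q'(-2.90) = 0.11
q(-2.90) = 0.12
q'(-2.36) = 0.21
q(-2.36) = 0.21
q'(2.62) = 0.15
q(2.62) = -0.13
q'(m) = 9*(9*m^2 + 4*m + 3)/(-3*m^3 - 2*m^2 - 3*m + 8)^2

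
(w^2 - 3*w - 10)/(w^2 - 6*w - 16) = (w - 5)/(w - 8)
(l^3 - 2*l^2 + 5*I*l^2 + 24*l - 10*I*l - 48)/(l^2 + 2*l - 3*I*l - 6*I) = (l^2 + l*(-2 + 8*I) - 16*I)/(l + 2)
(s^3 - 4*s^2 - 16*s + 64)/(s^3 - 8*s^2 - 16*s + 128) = (s - 4)/(s - 8)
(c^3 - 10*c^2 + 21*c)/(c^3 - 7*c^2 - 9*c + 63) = c/(c + 3)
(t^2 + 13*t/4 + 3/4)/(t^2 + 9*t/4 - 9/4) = (4*t + 1)/(4*t - 3)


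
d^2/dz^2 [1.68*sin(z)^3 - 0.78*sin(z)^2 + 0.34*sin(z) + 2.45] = -1.6*sin(z) + 3.78*sin(3*z) - 1.56*cos(2*z)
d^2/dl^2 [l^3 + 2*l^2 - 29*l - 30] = 6*l + 4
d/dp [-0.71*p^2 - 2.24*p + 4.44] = -1.42*p - 2.24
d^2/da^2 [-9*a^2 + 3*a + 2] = -18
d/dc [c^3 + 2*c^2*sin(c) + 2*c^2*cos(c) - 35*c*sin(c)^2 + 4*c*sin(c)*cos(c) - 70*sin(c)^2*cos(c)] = 2*sqrt(2)*c^2*cos(c + pi/4) + 3*c^2 - 35*c*sin(2*c) + 4*sqrt(2)*c*sin(c + pi/4) + 4*c*cos(2*c) + 35*sin(c)/2 + 2*sin(2*c) - 105*sin(3*c)/2 + 35*cos(2*c)/2 - 35/2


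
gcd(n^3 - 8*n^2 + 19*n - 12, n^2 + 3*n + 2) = 1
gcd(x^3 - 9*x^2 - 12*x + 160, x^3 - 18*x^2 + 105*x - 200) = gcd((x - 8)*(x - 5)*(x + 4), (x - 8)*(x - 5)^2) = x^2 - 13*x + 40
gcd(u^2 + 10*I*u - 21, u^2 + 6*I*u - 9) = u + 3*I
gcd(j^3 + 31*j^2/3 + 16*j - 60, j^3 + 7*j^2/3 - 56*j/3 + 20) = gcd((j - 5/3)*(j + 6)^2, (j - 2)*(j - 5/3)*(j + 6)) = j^2 + 13*j/3 - 10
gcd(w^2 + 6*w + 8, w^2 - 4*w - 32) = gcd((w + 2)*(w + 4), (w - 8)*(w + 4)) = w + 4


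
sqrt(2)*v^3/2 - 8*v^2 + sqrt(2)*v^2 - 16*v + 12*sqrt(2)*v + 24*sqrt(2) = (v - 6*sqrt(2))*(v - 2*sqrt(2))*(sqrt(2)*v/2 + sqrt(2))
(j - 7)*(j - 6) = j^2 - 13*j + 42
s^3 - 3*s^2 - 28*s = s*(s - 7)*(s + 4)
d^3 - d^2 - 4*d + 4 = (d - 2)*(d - 1)*(d + 2)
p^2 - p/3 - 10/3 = (p - 2)*(p + 5/3)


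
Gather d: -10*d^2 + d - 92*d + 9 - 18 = -10*d^2 - 91*d - 9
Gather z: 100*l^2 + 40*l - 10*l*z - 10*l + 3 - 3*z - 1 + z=100*l^2 + 30*l + z*(-10*l - 2) + 2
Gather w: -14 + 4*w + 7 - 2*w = 2*w - 7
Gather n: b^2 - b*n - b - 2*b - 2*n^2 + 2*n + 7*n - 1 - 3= b^2 - 3*b - 2*n^2 + n*(9 - b) - 4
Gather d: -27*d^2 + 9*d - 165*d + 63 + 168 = -27*d^2 - 156*d + 231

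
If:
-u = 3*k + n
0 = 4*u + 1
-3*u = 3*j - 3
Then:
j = 5/4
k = 1/12 - n/3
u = -1/4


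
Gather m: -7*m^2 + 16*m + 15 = -7*m^2 + 16*m + 15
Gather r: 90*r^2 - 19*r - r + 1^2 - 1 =90*r^2 - 20*r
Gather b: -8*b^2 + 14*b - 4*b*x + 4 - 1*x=-8*b^2 + b*(14 - 4*x) - x + 4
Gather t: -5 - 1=-6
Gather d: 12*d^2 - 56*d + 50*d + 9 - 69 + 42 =12*d^2 - 6*d - 18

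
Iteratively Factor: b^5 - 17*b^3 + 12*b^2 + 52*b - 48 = (b + 2)*(b^4 - 2*b^3 - 13*b^2 + 38*b - 24) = (b - 3)*(b + 2)*(b^3 + b^2 - 10*b + 8) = (b - 3)*(b - 1)*(b + 2)*(b^2 + 2*b - 8) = (b - 3)*(b - 1)*(b + 2)*(b + 4)*(b - 2)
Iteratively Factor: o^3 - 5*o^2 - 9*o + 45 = (o + 3)*(o^2 - 8*o + 15) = (o - 3)*(o + 3)*(o - 5)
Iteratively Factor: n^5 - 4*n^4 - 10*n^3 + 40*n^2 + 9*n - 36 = (n - 3)*(n^4 - n^3 - 13*n^2 + n + 12) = (n - 4)*(n - 3)*(n^3 + 3*n^2 - n - 3) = (n - 4)*(n - 3)*(n + 1)*(n^2 + 2*n - 3) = (n - 4)*(n - 3)*(n + 1)*(n + 3)*(n - 1)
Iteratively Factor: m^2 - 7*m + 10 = (m - 5)*(m - 2)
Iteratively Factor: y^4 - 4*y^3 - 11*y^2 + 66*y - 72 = (y - 2)*(y^3 - 2*y^2 - 15*y + 36) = (y - 3)*(y - 2)*(y^2 + y - 12) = (y - 3)^2*(y - 2)*(y + 4)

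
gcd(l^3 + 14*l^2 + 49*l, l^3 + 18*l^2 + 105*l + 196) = l^2 + 14*l + 49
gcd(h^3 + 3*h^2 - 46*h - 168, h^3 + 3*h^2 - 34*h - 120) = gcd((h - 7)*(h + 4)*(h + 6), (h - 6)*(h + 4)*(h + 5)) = h + 4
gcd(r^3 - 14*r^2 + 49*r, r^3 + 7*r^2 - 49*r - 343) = r - 7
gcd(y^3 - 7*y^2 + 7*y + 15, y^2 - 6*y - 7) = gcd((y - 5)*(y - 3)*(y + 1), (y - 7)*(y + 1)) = y + 1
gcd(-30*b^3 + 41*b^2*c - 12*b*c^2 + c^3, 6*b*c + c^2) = 1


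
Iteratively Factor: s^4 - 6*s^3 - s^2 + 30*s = (s - 5)*(s^3 - s^2 - 6*s) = (s - 5)*(s + 2)*(s^2 - 3*s) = (s - 5)*(s - 3)*(s + 2)*(s)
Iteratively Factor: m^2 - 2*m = (m - 2)*(m)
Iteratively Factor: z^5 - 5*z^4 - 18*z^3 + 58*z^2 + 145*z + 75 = (z + 3)*(z^4 - 8*z^3 + 6*z^2 + 40*z + 25) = (z + 1)*(z + 3)*(z^3 - 9*z^2 + 15*z + 25) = (z - 5)*(z + 1)*(z + 3)*(z^2 - 4*z - 5) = (z - 5)^2*(z + 1)*(z + 3)*(z + 1)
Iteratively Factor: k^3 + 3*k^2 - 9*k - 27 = (k + 3)*(k^2 - 9) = (k + 3)^2*(k - 3)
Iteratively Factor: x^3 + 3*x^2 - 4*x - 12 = (x + 3)*(x^2 - 4) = (x + 2)*(x + 3)*(x - 2)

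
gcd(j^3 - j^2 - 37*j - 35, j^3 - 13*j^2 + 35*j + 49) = j^2 - 6*j - 7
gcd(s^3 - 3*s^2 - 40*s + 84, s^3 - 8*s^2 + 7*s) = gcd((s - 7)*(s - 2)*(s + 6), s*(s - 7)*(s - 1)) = s - 7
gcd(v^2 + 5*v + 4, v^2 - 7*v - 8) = v + 1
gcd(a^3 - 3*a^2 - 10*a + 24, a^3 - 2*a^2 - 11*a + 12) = a^2 - a - 12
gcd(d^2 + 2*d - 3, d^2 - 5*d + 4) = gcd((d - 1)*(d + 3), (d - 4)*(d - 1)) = d - 1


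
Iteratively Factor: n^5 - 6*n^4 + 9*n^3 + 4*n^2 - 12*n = (n - 3)*(n^4 - 3*n^3 + 4*n) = (n - 3)*(n - 2)*(n^3 - n^2 - 2*n) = (n - 3)*(n - 2)*(n + 1)*(n^2 - 2*n) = n*(n - 3)*(n - 2)*(n + 1)*(n - 2)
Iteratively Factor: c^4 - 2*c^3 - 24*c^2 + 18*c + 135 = (c + 3)*(c^3 - 5*c^2 - 9*c + 45) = (c + 3)^2*(c^2 - 8*c + 15) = (c - 3)*(c + 3)^2*(c - 5)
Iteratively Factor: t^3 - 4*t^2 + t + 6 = (t - 3)*(t^2 - t - 2) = (t - 3)*(t + 1)*(t - 2)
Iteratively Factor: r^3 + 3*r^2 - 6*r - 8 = (r + 1)*(r^2 + 2*r - 8) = (r - 2)*(r + 1)*(r + 4)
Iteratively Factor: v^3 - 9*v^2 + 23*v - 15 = (v - 5)*(v^2 - 4*v + 3) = (v - 5)*(v - 1)*(v - 3)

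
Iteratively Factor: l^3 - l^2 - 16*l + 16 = (l + 4)*(l^2 - 5*l + 4) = (l - 4)*(l + 4)*(l - 1)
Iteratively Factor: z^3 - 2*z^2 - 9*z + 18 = (z - 2)*(z^2 - 9) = (z - 3)*(z - 2)*(z + 3)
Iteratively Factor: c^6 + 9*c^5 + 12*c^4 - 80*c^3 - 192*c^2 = (c + 4)*(c^5 + 5*c^4 - 8*c^3 - 48*c^2) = c*(c + 4)*(c^4 + 5*c^3 - 8*c^2 - 48*c) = c*(c + 4)^2*(c^3 + c^2 - 12*c) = c*(c - 3)*(c + 4)^2*(c^2 + 4*c) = c*(c - 3)*(c + 4)^3*(c)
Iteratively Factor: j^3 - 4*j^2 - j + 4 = (j + 1)*(j^2 - 5*j + 4) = (j - 1)*(j + 1)*(j - 4)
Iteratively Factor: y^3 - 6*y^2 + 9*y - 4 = (y - 1)*(y^2 - 5*y + 4) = (y - 1)^2*(y - 4)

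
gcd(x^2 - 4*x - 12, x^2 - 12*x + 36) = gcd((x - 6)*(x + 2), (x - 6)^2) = x - 6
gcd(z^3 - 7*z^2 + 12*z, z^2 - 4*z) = z^2 - 4*z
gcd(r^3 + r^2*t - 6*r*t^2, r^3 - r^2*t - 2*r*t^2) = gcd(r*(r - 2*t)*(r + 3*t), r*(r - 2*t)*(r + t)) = r^2 - 2*r*t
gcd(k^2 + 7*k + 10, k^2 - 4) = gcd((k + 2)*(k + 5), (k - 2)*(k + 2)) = k + 2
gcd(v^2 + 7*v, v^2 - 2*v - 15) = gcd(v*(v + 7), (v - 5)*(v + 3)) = 1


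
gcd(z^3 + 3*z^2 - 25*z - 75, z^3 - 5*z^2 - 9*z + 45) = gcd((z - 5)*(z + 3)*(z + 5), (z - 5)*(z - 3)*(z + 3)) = z^2 - 2*z - 15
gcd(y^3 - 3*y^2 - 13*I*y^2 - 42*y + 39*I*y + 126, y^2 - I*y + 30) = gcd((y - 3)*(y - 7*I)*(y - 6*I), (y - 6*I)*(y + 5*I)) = y - 6*I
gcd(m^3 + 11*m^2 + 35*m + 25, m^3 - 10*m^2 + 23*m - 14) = 1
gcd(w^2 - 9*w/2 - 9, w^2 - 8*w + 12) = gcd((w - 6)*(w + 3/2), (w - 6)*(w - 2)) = w - 6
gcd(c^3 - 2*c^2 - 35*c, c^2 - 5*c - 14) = c - 7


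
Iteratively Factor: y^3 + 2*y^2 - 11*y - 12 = (y + 1)*(y^2 + y - 12) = (y - 3)*(y + 1)*(y + 4)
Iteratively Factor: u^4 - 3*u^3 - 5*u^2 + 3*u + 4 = (u - 1)*(u^3 - 2*u^2 - 7*u - 4) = (u - 1)*(u + 1)*(u^2 - 3*u - 4) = (u - 4)*(u - 1)*(u + 1)*(u + 1)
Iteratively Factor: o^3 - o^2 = (o)*(o^2 - o) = o^2*(o - 1)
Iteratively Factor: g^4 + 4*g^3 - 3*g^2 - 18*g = (g - 2)*(g^3 + 6*g^2 + 9*g) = (g - 2)*(g + 3)*(g^2 + 3*g) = g*(g - 2)*(g + 3)*(g + 3)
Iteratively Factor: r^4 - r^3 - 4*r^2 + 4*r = (r - 2)*(r^3 + r^2 - 2*r) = r*(r - 2)*(r^2 + r - 2) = r*(r - 2)*(r - 1)*(r + 2)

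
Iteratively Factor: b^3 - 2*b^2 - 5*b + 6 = (b - 1)*(b^2 - b - 6) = (b - 1)*(b + 2)*(b - 3)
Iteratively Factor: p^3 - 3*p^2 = (p)*(p^2 - 3*p) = p^2*(p - 3)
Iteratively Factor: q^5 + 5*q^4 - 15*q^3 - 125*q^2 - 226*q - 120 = (q + 2)*(q^4 + 3*q^3 - 21*q^2 - 83*q - 60) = (q + 2)*(q + 4)*(q^3 - q^2 - 17*q - 15) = (q - 5)*(q + 2)*(q + 4)*(q^2 + 4*q + 3) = (q - 5)*(q + 2)*(q + 3)*(q + 4)*(q + 1)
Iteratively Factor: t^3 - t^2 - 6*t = (t - 3)*(t^2 + 2*t) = t*(t - 3)*(t + 2)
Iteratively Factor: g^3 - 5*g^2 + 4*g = (g - 4)*(g^2 - g) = (g - 4)*(g - 1)*(g)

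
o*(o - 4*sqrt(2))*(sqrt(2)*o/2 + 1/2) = sqrt(2)*o^3/2 - 7*o^2/2 - 2*sqrt(2)*o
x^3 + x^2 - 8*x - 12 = (x - 3)*(x + 2)^2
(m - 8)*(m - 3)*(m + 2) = m^3 - 9*m^2 + 2*m + 48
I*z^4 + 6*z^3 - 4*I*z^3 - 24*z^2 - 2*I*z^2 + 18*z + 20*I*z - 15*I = (z - 3)*(z - 1)*(z - 5*I)*(I*z + 1)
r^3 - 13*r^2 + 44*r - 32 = (r - 8)*(r - 4)*(r - 1)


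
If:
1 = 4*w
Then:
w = 1/4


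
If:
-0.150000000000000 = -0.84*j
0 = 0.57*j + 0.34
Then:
No Solution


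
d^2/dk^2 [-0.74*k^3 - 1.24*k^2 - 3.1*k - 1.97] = -4.44*k - 2.48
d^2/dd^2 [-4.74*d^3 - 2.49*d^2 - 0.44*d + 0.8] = -28.44*d - 4.98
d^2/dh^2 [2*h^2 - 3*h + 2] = 4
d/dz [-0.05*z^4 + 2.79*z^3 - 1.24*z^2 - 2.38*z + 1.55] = -0.2*z^3 + 8.37*z^2 - 2.48*z - 2.38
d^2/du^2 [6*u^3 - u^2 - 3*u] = 36*u - 2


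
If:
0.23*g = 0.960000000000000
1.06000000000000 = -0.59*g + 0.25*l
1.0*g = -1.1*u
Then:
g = 4.17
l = 14.09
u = -3.79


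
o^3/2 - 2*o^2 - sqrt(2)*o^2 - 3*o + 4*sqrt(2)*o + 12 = (o/2 + sqrt(2)/2)*(o - 4)*(o - 3*sqrt(2))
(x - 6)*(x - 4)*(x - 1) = x^3 - 11*x^2 + 34*x - 24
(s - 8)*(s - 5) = s^2 - 13*s + 40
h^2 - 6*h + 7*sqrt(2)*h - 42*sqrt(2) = (h - 6)*(h + 7*sqrt(2))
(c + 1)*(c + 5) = c^2 + 6*c + 5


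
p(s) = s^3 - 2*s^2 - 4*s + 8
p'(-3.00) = 35.00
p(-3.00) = -25.00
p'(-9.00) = 275.00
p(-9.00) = -847.00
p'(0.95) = -5.09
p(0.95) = 3.25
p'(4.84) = 46.92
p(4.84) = 55.17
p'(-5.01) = 91.34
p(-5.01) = -147.91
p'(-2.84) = 31.56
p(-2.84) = -19.68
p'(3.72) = 22.64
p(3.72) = 16.92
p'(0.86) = -5.22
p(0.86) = 3.72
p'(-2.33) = 21.61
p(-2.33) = -6.19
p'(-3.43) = 45.01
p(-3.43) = -42.16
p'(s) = 3*s^2 - 4*s - 4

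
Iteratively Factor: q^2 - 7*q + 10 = (q - 5)*(q - 2)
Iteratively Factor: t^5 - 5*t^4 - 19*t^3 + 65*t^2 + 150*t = (t + 3)*(t^4 - 8*t^3 + 5*t^2 + 50*t) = (t - 5)*(t + 3)*(t^3 - 3*t^2 - 10*t) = (t - 5)^2*(t + 3)*(t^2 + 2*t) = t*(t - 5)^2*(t + 3)*(t + 2)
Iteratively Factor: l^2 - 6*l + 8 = (l - 2)*(l - 4)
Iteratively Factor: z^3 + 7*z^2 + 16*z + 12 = (z + 2)*(z^2 + 5*z + 6) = (z + 2)*(z + 3)*(z + 2)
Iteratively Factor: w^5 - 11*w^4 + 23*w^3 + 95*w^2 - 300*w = (w - 5)*(w^4 - 6*w^3 - 7*w^2 + 60*w) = (w - 5)*(w + 3)*(w^3 - 9*w^2 + 20*w) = w*(w - 5)*(w + 3)*(w^2 - 9*w + 20) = w*(w - 5)^2*(w + 3)*(w - 4)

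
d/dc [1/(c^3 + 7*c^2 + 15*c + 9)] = (-3*c^2 - 14*c - 15)/(c^3 + 7*c^2 + 15*c + 9)^2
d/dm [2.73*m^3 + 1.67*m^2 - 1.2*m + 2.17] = 8.19*m^2 + 3.34*m - 1.2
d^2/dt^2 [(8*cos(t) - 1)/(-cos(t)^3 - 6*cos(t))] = (-54*(1 - cos(t)^2)^2/cos(t)^3 + 18*sin(t)^6/cos(t)^3 + 32*cos(t)^4 + 9*cos(t)^3 - 240*cos(t)^2 + 96 - 54/cos(t) + 108/cos(t)^3)/(cos(t)^2 + 6)^3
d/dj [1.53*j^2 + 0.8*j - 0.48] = 3.06*j + 0.8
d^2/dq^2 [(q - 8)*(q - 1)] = 2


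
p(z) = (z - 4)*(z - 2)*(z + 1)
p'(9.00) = 155.00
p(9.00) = 350.00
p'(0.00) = 2.00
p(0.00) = 8.00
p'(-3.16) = 63.56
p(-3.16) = -79.80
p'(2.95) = -1.39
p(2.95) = -3.94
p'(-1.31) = 20.25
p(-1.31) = -5.45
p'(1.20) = -5.68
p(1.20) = 4.93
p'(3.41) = 2.78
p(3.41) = -3.67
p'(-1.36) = 21.15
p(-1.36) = -6.48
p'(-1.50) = 23.75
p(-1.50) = -9.62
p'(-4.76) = 117.57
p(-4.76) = -222.66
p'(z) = (z - 4)*(z - 2) + (z - 4)*(z + 1) + (z - 2)*(z + 1) = 3*z^2 - 10*z + 2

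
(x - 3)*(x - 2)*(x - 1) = x^3 - 6*x^2 + 11*x - 6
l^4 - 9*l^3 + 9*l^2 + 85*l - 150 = (l - 5)^2*(l - 2)*(l + 3)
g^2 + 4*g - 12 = (g - 2)*(g + 6)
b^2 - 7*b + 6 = (b - 6)*(b - 1)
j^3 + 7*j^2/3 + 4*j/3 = j*(j + 1)*(j + 4/3)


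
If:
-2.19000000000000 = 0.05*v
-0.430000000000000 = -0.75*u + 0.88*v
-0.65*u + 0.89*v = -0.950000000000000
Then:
No Solution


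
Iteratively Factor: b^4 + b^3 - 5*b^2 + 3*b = (b + 3)*(b^3 - 2*b^2 + b) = (b - 1)*(b + 3)*(b^2 - b) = (b - 1)^2*(b + 3)*(b)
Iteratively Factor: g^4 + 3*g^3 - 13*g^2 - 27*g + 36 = (g + 3)*(g^3 - 13*g + 12) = (g - 3)*(g + 3)*(g^2 + 3*g - 4) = (g - 3)*(g + 3)*(g + 4)*(g - 1)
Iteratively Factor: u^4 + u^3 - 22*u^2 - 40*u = (u + 4)*(u^3 - 3*u^2 - 10*u) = (u + 2)*(u + 4)*(u^2 - 5*u) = (u - 5)*(u + 2)*(u + 4)*(u)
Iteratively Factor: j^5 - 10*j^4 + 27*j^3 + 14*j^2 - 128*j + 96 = (j - 4)*(j^4 - 6*j^3 + 3*j^2 + 26*j - 24) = (j - 4)*(j - 1)*(j^3 - 5*j^2 - 2*j + 24) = (j - 4)^2*(j - 1)*(j^2 - j - 6) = (j - 4)^2*(j - 3)*(j - 1)*(j + 2)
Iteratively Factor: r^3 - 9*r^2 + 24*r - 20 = (r - 2)*(r^2 - 7*r + 10) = (r - 5)*(r - 2)*(r - 2)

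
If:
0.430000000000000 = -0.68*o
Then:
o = -0.63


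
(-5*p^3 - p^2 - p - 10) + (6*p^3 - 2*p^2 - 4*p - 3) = p^3 - 3*p^2 - 5*p - 13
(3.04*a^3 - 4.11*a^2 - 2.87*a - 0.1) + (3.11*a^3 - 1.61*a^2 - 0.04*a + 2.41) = 6.15*a^3 - 5.72*a^2 - 2.91*a + 2.31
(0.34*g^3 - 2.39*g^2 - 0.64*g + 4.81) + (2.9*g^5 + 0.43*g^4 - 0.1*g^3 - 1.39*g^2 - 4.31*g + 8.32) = 2.9*g^5 + 0.43*g^4 + 0.24*g^3 - 3.78*g^2 - 4.95*g + 13.13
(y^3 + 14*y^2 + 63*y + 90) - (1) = y^3 + 14*y^2 + 63*y + 89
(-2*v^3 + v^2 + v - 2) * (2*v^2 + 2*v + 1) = -4*v^5 - 2*v^4 + 2*v^3 - v^2 - 3*v - 2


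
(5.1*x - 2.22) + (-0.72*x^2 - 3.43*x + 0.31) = -0.72*x^2 + 1.67*x - 1.91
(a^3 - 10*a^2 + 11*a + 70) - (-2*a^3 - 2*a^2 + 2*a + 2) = 3*a^3 - 8*a^2 + 9*a + 68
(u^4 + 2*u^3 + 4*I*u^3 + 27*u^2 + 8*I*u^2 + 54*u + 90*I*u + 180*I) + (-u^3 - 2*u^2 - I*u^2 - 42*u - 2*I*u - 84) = u^4 + u^3 + 4*I*u^3 + 25*u^2 + 7*I*u^2 + 12*u + 88*I*u - 84 + 180*I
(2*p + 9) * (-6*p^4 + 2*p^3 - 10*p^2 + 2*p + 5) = -12*p^5 - 50*p^4 - 2*p^3 - 86*p^2 + 28*p + 45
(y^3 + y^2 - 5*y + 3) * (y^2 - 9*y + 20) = y^5 - 8*y^4 + 6*y^3 + 68*y^2 - 127*y + 60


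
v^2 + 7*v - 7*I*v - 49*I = (v + 7)*(v - 7*I)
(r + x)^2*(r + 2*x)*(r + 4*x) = r^4 + 8*r^3*x + 21*r^2*x^2 + 22*r*x^3 + 8*x^4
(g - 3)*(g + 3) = g^2 - 9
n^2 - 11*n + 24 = (n - 8)*(n - 3)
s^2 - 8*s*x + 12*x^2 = (s - 6*x)*(s - 2*x)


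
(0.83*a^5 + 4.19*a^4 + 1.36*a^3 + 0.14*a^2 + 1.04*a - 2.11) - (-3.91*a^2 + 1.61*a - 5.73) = 0.83*a^5 + 4.19*a^4 + 1.36*a^3 + 4.05*a^2 - 0.57*a + 3.62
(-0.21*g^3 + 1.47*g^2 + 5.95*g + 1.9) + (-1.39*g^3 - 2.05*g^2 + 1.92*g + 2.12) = -1.6*g^3 - 0.58*g^2 + 7.87*g + 4.02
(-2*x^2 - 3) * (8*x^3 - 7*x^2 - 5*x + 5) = -16*x^5 + 14*x^4 - 14*x^3 + 11*x^2 + 15*x - 15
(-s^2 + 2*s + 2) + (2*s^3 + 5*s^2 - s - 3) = 2*s^3 + 4*s^2 + s - 1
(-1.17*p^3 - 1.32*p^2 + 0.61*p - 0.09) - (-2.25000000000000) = -1.17*p^3 - 1.32*p^2 + 0.61*p + 2.16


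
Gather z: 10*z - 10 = 10*z - 10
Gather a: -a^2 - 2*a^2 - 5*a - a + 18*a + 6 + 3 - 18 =-3*a^2 + 12*a - 9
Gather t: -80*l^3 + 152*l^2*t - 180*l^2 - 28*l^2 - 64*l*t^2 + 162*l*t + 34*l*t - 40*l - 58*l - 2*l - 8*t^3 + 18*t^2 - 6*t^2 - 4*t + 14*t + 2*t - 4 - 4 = -80*l^3 - 208*l^2 - 100*l - 8*t^3 + t^2*(12 - 64*l) + t*(152*l^2 + 196*l + 12) - 8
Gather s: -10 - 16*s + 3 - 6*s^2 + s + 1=-6*s^2 - 15*s - 6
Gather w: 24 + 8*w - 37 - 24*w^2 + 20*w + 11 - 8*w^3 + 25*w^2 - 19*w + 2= -8*w^3 + w^2 + 9*w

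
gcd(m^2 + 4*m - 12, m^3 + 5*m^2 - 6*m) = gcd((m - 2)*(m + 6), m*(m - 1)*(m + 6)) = m + 6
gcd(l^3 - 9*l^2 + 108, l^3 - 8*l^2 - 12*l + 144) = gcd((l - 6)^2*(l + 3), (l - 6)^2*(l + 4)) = l^2 - 12*l + 36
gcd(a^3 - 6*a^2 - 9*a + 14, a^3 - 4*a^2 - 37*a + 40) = a - 1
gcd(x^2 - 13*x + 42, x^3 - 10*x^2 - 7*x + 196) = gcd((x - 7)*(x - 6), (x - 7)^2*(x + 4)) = x - 7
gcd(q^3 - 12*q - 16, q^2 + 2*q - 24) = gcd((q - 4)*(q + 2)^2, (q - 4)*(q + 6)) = q - 4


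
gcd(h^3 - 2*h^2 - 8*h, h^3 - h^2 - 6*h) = h^2 + 2*h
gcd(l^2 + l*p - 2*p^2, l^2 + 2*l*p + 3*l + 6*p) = l + 2*p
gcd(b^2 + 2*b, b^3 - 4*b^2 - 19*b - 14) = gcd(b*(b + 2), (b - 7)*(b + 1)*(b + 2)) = b + 2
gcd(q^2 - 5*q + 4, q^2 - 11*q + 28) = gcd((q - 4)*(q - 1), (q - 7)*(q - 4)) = q - 4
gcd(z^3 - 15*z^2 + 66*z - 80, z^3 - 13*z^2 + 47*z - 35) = z - 5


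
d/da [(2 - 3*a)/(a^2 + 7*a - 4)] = (3*a^2 - 4*a - 2)/(a^4 + 14*a^3 + 41*a^2 - 56*a + 16)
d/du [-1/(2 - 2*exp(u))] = -1/(8*sinh(u/2)^2)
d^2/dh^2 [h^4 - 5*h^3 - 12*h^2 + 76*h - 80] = 12*h^2 - 30*h - 24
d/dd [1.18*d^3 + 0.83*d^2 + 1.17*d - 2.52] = 3.54*d^2 + 1.66*d + 1.17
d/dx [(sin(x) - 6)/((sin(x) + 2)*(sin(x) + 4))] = (12*sin(x) + cos(x)^2 + 43)*cos(x)/((sin(x) + 2)^2*(sin(x) + 4)^2)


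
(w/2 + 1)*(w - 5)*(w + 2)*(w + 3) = w^4/2 + w^3 - 19*w^2/2 - 34*w - 30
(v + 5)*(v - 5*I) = v^2 + 5*v - 5*I*v - 25*I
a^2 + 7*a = a*(a + 7)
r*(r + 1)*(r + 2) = r^3 + 3*r^2 + 2*r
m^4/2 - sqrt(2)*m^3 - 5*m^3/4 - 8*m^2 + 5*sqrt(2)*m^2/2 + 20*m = m*(m/2 + sqrt(2))*(m - 5/2)*(m - 4*sqrt(2))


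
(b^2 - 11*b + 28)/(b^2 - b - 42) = (b - 4)/(b + 6)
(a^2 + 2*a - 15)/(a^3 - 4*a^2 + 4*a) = (a^2 + 2*a - 15)/(a*(a^2 - 4*a + 4))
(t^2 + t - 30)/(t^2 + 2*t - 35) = (t + 6)/(t + 7)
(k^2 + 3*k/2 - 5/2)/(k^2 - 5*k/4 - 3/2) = 2*(-2*k^2 - 3*k + 5)/(-4*k^2 + 5*k + 6)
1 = 1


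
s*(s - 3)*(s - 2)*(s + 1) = s^4 - 4*s^3 + s^2 + 6*s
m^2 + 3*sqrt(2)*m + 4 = (m + sqrt(2))*(m + 2*sqrt(2))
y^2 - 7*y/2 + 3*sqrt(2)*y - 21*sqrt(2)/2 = (y - 7/2)*(y + 3*sqrt(2))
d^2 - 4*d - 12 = (d - 6)*(d + 2)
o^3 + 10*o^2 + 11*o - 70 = (o - 2)*(o + 5)*(o + 7)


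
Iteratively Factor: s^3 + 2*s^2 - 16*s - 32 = (s - 4)*(s^2 + 6*s + 8) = (s - 4)*(s + 2)*(s + 4)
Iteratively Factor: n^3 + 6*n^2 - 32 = (n - 2)*(n^2 + 8*n + 16) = (n - 2)*(n + 4)*(n + 4)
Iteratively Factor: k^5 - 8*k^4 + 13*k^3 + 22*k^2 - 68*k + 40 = (k - 2)*(k^4 - 6*k^3 + k^2 + 24*k - 20) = (k - 5)*(k - 2)*(k^3 - k^2 - 4*k + 4) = (k - 5)*(k - 2)*(k - 1)*(k^2 - 4) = (k - 5)*(k - 2)^2*(k - 1)*(k + 2)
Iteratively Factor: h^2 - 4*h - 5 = (h - 5)*(h + 1)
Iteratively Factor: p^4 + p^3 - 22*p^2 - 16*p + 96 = (p + 4)*(p^3 - 3*p^2 - 10*p + 24) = (p - 2)*(p + 4)*(p^2 - p - 12) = (p - 2)*(p + 3)*(p + 4)*(p - 4)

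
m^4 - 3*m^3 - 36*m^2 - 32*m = m*(m - 8)*(m + 1)*(m + 4)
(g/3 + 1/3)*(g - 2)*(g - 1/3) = g^3/3 - 4*g^2/9 - 5*g/9 + 2/9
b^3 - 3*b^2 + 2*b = b*(b - 2)*(b - 1)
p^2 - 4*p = p*(p - 4)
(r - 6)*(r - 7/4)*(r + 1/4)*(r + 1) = r^4 - 13*r^3/2 + 17*r^2/16 + 179*r/16 + 21/8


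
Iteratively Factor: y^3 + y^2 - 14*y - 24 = (y - 4)*(y^2 + 5*y + 6) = (y - 4)*(y + 3)*(y + 2)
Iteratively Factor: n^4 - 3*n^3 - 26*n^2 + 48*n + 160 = (n - 4)*(n^3 + n^2 - 22*n - 40) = (n - 5)*(n - 4)*(n^2 + 6*n + 8) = (n - 5)*(n - 4)*(n + 4)*(n + 2)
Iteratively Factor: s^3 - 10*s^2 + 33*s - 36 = (s - 4)*(s^2 - 6*s + 9) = (s - 4)*(s - 3)*(s - 3)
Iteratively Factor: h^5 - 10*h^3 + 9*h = (h + 1)*(h^4 - h^3 - 9*h^2 + 9*h) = (h + 1)*(h + 3)*(h^3 - 4*h^2 + 3*h) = (h - 1)*(h + 1)*(h + 3)*(h^2 - 3*h) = h*(h - 1)*(h + 1)*(h + 3)*(h - 3)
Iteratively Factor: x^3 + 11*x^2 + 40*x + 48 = (x + 4)*(x^2 + 7*x + 12) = (x + 4)^2*(x + 3)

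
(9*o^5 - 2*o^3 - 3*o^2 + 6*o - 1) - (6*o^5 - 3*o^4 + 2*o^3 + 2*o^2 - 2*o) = 3*o^5 + 3*o^4 - 4*o^3 - 5*o^2 + 8*o - 1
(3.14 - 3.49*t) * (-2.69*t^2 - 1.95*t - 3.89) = 9.3881*t^3 - 1.6411*t^2 + 7.4531*t - 12.2146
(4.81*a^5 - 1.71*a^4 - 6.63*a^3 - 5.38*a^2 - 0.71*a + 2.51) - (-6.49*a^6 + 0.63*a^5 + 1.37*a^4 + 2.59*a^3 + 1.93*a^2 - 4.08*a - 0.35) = 6.49*a^6 + 4.18*a^5 - 3.08*a^4 - 9.22*a^3 - 7.31*a^2 + 3.37*a + 2.86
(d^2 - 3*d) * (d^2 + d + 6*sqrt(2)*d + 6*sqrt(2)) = d^4 - 2*d^3 + 6*sqrt(2)*d^3 - 12*sqrt(2)*d^2 - 3*d^2 - 18*sqrt(2)*d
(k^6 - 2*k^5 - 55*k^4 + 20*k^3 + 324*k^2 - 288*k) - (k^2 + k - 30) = k^6 - 2*k^5 - 55*k^4 + 20*k^3 + 323*k^2 - 289*k + 30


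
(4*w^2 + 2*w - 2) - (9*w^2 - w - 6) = -5*w^2 + 3*w + 4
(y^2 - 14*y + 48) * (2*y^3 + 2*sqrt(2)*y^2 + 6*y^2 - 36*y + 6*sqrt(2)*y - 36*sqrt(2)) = 2*y^5 - 22*y^4 + 2*sqrt(2)*y^4 - 22*sqrt(2)*y^3 - 24*y^3 - 24*sqrt(2)*y^2 + 792*y^2 - 1728*y + 792*sqrt(2)*y - 1728*sqrt(2)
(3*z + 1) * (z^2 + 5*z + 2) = 3*z^3 + 16*z^2 + 11*z + 2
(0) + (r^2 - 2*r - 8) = r^2 - 2*r - 8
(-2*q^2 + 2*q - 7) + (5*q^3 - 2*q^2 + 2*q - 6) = 5*q^3 - 4*q^2 + 4*q - 13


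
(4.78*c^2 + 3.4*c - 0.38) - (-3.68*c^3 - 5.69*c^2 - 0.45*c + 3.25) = 3.68*c^3 + 10.47*c^2 + 3.85*c - 3.63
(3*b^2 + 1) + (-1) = 3*b^2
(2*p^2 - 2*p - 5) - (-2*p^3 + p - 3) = 2*p^3 + 2*p^2 - 3*p - 2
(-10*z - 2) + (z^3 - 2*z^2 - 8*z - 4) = z^3 - 2*z^2 - 18*z - 6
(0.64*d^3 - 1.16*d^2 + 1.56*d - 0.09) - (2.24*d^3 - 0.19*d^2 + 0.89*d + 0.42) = -1.6*d^3 - 0.97*d^2 + 0.67*d - 0.51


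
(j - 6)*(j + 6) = j^2 - 36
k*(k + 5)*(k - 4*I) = k^3 + 5*k^2 - 4*I*k^2 - 20*I*k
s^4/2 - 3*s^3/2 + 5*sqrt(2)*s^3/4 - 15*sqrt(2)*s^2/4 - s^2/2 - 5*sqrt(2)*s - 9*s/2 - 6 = (s - 4)*(s + 3*sqrt(2)/2)*(sqrt(2)*s/2 + 1)*(sqrt(2)*s/2 + sqrt(2)/2)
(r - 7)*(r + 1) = r^2 - 6*r - 7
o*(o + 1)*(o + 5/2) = o^3 + 7*o^2/2 + 5*o/2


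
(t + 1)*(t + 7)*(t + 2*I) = t^3 + 8*t^2 + 2*I*t^2 + 7*t + 16*I*t + 14*I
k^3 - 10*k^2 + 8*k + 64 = (k - 8)*(k - 4)*(k + 2)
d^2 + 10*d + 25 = (d + 5)^2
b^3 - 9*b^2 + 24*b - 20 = (b - 5)*(b - 2)^2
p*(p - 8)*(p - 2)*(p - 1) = p^4 - 11*p^3 + 26*p^2 - 16*p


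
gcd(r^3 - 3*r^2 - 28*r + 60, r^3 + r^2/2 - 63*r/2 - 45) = r^2 - r - 30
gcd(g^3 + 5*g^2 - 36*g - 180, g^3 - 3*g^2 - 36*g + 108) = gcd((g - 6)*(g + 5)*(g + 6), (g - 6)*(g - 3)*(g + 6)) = g^2 - 36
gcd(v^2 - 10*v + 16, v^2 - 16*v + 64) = v - 8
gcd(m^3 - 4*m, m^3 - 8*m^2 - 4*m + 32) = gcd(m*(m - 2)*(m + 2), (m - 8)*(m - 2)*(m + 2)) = m^2 - 4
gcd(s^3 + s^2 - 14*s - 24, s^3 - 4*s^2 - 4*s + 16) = s^2 - 2*s - 8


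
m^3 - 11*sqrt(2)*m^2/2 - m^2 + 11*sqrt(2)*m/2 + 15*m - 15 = (m - 1)*(m - 3*sqrt(2))*(m - 5*sqrt(2)/2)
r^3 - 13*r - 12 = (r - 4)*(r + 1)*(r + 3)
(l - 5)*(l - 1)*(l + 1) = l^3 - 5*l^2 - l + 5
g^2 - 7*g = g*(g - 7)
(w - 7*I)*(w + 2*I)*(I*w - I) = I*w^3 + 5*w^2 - I*w^2 - 5*w + 14*I*w - 14*I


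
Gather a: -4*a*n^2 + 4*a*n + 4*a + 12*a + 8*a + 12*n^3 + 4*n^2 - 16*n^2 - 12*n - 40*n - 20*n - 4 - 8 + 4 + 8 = a*(-4*n^2 + 4*n + 24) + 12*n^3 - 12*n^2 - 72*n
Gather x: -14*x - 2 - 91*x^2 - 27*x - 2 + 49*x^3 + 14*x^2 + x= 49*x^3 - 77*x^2 - 40*x - 4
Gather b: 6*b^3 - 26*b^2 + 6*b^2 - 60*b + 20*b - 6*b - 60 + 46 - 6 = 6*b^3 - 20*b^2 - 46*b - 20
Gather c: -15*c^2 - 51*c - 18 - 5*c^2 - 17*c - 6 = -20*c^2 - 68*c - 24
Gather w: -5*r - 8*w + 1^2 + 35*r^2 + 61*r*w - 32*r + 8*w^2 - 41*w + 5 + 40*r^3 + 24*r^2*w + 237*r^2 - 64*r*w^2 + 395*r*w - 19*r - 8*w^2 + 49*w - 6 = 40*r^3 + 272*r^2 - 64*r*w^2 - 56*r + w*(24*r^2 + 456*r)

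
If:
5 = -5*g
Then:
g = -1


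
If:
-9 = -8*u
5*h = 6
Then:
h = 6/5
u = 9/8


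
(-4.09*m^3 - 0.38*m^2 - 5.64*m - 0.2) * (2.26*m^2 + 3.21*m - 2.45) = -9.2434*m^5 - 13.9877*m^4 - 3.9457*m^3 - 17.6254*m^2 + 13.176*m + 0.49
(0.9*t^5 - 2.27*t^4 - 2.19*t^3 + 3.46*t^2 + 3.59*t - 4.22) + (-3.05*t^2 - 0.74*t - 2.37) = 0.9*t^5 - 2.27*t^4 - 2.19*t^3 + 0.41*t^2 + 2.85*t - 6.59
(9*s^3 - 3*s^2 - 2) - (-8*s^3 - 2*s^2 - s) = 17*s^3 - s^2 + s - 2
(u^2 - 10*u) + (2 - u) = u^2 - 11*u + 2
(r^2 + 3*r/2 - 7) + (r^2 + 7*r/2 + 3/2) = 2*r^2 + 5*r - 11/2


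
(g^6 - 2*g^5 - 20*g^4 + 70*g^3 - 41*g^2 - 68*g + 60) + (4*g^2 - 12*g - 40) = g^6 - 2*g^5 - 20*g^4 + 70*g^3 - 37*g^2 - 80*g + 20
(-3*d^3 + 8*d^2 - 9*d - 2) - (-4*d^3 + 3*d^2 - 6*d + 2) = d^3 + 5*d^2 - 3*d - 4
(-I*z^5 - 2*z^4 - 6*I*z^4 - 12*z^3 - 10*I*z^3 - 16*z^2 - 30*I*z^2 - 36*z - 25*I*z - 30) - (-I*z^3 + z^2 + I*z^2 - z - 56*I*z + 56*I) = -I*z^5 - 2*z^4 - 6*I*z^4 - 12*z^3 - 9*I*z^3 - 17*z^2 - 31*I*z^2 - 35*z + 31*I*z - 30 - 56*I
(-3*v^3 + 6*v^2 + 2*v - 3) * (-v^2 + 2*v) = 3*v^5 - 12*v^4 + 10*v^3 + 7*v^2 - 6*v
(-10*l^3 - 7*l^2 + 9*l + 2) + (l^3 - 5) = -9*l^3 - 7*l^2 + 9*l - 3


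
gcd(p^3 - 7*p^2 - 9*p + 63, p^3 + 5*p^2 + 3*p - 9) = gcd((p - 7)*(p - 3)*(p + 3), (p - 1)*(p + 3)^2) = p + 3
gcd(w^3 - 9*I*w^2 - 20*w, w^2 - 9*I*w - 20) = w^2 - 9*I*w - 20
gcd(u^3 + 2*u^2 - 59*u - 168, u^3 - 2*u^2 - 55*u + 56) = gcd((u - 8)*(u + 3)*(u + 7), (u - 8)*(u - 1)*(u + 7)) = u^2 - u - 56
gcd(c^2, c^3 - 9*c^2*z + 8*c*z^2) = c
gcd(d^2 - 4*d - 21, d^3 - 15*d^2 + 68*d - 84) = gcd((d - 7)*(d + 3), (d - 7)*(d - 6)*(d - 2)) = d - 7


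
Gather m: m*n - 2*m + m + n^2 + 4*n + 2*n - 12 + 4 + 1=m*(n - 1) + n^2 + 6*n - 7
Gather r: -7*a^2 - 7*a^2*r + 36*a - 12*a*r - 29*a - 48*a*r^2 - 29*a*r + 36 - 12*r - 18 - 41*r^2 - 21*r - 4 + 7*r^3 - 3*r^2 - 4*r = -7*a^2 + 7*a + 7*r^3 + r^2*(-48*a - 44) + r*(-7*a^2 - 41*a - 37) + 14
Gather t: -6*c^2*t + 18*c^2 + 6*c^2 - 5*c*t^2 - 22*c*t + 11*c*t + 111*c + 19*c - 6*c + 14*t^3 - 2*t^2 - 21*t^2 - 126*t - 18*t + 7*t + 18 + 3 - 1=24*c^2 + 124*c + 14*t^3 + t^2*(-5*c - 23) + t*(-6*c^2 - 11*c - 137) + 20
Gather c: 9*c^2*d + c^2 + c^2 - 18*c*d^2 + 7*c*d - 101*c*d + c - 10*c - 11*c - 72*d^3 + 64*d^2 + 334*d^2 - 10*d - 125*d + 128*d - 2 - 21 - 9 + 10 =c^2*(9*d + 2) + c*(-18*d^2 - 94*d - 20) - 72*d^3 + 398*d^2 - 7*d - 22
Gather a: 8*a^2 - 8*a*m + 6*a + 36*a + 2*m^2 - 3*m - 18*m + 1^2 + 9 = 8*a^2 + a*(42 - 8*m) + 2*m^2 - 21*m + 10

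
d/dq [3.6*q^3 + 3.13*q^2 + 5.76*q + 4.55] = 10.8*q^2 + 6.26*q + 5.76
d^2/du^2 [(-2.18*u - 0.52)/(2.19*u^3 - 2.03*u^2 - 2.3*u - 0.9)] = (-62.732988*u^5 + 28.222092*u^4 - 2.94021999999998*u^3 - 48.703128*u^2 + 3.18036*u + 5.42368)/(10.503459*u^9 - 29.208249*u^8 - 6.018777*u^7 + 40.035763*u^6 + 30.32787*u^5 - 16.14273*u^4 - 32.0579*u^3 - 19.2159*u^2 - 5.589*u - 0.729)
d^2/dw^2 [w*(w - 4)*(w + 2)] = 6*w - 4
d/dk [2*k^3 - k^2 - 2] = 2*k*(3*k - 1)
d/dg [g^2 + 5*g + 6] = 2*g + 5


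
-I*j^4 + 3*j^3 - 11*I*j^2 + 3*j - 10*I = (j - 2*I)*(j - I)*(j + 5*I)*(-I*j + 1)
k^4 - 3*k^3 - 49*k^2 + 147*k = k*(k - 7)*(k - 3)*(k + 7)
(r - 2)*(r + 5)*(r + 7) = r^3 + 10*r^2 + 11*r - 70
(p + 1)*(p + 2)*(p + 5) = p^3 + 8*p^2 + 17*p + 10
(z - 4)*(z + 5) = z^2 + z - 20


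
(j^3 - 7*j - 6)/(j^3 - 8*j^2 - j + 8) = (j^2 - j - 6)/(j^2 - 9*j + 8)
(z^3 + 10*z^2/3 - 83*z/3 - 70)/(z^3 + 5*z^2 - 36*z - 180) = (z^2 - 8*z/3 - 35/3)/(z^2 - z - 30)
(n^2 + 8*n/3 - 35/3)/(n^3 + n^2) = (3*n^2 + 8*n - 35)/(3*n^2*(n + 1))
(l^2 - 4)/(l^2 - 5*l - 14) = (l - 2)/(l - 7)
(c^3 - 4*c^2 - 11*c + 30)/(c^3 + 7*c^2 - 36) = (c - 5)/(c + 6)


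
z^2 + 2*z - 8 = (z - 2)*(z + 4)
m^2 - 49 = (m - 7)*(m + 7)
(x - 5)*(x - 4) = x^2 - 9*x + 20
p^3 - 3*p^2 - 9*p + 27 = (p - 3)^2*(p + 3)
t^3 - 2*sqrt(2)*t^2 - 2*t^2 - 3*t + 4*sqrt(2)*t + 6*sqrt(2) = (t - 3)*(t + 1)*(t - 2*sqrt(2))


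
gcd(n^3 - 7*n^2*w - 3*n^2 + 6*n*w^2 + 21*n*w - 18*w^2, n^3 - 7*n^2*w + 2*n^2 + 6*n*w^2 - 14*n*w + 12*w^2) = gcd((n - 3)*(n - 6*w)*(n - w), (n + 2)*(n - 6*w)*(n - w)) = n^2 - 7*n*w + 6*w^2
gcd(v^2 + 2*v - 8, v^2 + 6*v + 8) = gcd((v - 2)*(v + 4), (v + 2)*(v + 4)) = v + 4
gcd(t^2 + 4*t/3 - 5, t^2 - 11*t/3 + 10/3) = t - 5/3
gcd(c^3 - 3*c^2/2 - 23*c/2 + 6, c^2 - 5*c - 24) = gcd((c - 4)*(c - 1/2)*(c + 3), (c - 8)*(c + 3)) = c + 3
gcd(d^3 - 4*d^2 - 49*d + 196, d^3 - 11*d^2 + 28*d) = d^2 - 11*d + 28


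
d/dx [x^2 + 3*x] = 2*x + 3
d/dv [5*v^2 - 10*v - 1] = 10*v - 10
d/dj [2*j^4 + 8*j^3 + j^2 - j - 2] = 8*j^3 + 24*j^2 + 2*j - 1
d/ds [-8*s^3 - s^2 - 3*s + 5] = -24*s^2 - 2*s - 3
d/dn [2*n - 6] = 2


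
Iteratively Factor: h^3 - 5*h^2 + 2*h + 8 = (h - 4)*(h^2 - h - 2) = (h - 4)*(h - 2)*(h + 1)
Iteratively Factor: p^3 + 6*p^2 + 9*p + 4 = (p + 1)*(p^2 + 5*p + 4) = (p + 1)^2*(p + 4)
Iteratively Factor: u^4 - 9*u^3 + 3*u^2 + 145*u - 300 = (u - 3)*(u^3 - 6*u^2 - 15*u + 100) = (u - 5)*(u - 3)*(u^2 - u - 20) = (u - 5)*(u - 3)*(u + 4)*(u - 5)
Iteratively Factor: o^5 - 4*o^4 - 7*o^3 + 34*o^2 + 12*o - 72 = (o - 3)*(o^4 - o^3 - 10*o^2 + 4*o + 24) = (o - 3)*(o - 2)*(o^3 + o^2 - 8*o - 12) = (o - 3)*(o - 2)*(o + 2)*(o^2 - o - 6) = (o - 3)^2*(o - 2)*(o + 2)*(o + 2)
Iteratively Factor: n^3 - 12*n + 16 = (n + 4)*(n^2 - 4*n + 4) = (n - 2)*(n + 4)*(n - 2)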